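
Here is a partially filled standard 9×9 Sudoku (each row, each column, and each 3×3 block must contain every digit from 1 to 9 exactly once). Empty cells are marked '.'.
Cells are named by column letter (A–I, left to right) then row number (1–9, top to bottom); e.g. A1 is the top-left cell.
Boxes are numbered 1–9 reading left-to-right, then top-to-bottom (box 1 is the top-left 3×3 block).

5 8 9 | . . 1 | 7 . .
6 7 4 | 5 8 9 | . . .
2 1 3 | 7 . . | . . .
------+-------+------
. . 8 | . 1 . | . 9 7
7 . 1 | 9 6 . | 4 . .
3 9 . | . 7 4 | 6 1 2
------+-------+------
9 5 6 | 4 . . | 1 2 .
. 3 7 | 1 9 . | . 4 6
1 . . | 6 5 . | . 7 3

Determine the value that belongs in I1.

Row 1 already contains {1, 5, 7, 8, 9}.
Column I already contains {2, 3, 6, 7}.
Its 3×3 block (box 3) already contains {7}.
The only value from 1–9 not eliminated is 4, so I1 = 4.

4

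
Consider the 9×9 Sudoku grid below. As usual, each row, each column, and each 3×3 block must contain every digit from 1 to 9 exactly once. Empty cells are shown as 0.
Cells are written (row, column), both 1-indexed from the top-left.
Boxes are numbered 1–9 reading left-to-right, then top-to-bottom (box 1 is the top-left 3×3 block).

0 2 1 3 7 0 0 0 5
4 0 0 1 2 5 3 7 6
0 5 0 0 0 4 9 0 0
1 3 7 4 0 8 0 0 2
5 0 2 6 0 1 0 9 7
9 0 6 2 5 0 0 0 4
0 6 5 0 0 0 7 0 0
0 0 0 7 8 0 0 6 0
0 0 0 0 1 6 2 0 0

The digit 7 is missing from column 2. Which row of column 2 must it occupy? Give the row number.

Consider where 7 can go in column 2.
(2,2) is out (row 2 already has a 7).
(5,2) is out (row 5 already has a 7).
(6,2) is out (box 4 already has a 7).
(8,2) is out (row 8 already has a 7).
So the only cell in column 2 that can hold 7 is (9,2).
That is row 9.

9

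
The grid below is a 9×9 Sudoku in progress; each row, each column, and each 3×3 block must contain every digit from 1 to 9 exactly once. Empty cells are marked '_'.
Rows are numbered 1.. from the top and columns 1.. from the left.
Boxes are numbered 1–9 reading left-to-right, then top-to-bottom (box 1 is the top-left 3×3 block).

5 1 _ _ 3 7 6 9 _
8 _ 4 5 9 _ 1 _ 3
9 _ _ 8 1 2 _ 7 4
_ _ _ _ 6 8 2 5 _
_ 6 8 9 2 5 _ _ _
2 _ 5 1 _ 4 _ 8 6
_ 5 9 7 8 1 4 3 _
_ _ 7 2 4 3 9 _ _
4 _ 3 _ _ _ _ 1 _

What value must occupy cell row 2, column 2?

Cell row 2, column 2 itself could take any of {2, 7} by direct elimination.
Consider where 7 can go in box 1.
row 1, column 3 is out (row 1 already has a 7).
row 3, column 2 is out (row 3 already has a 7).
row 3, column 3 is out (row 3 already has a 7).
So the only cell in box 1 that can hold 7 is row 2, column 2.
Therefore row 2, column 2 = 7.

7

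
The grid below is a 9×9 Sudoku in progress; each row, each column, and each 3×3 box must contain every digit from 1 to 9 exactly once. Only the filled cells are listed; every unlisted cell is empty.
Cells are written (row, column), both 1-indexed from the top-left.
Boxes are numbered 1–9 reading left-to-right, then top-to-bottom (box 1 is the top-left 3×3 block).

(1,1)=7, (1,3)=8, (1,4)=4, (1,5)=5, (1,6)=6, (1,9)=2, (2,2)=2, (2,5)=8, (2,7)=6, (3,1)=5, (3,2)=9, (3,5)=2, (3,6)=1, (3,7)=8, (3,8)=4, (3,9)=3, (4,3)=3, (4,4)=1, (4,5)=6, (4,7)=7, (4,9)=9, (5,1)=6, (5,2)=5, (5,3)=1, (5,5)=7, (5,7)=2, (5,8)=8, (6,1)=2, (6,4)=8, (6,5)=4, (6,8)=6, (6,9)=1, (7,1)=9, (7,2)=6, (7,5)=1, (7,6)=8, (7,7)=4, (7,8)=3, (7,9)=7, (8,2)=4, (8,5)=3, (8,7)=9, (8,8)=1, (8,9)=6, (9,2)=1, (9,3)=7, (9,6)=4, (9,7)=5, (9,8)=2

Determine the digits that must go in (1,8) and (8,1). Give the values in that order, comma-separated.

9,8

For (1,8):
  Row 1 already contains {2, 4, 5, 6, 7, 8}.
  Column 8 already contains {1, 2, 3, 4, 6, 8}.
  Its 3×3 block (box 3) already contains {2, 3, 4, 6, 8}.
  The only value from 1–9 not eliminated is 9, so (1,8) = 9.
For (8,1):
  Row 8 already contains {1, 3, 4, 6, 9}.
  Column 1 already contains {2, 5, 6, 7, 9}.
  Its 3×3 block (box 7) already contains {1, 4, 6, 7, 9}.
  The only value from 1–9 not eliminated is 8, so (8,1) = 8.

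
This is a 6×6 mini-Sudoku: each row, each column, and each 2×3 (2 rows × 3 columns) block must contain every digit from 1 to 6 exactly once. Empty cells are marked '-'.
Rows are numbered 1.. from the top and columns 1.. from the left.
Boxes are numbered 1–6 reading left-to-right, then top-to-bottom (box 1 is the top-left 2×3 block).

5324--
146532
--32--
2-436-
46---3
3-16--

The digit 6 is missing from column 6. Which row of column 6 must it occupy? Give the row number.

1

Consider where 6 can go in column 6.
row 3, column 6 is out (box 4 already has a 6).
row 4, column 6 is out (row 4 already has a 6).
row 6, column 6 is out (row 6 already has a 6).
So the only cell in column 6 that can hold 6 is row 1, column 6.
That is row 1.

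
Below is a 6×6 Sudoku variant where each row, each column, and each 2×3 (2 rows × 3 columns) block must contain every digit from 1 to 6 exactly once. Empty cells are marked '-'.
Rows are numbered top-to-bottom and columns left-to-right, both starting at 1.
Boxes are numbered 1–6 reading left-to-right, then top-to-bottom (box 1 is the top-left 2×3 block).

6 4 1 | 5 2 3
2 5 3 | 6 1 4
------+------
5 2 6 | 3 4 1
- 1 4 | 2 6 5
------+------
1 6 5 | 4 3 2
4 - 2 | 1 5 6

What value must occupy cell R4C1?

Row 4 already contains {1, 2, 4, 5, 6}.
Column 1 already contains {1, 2, 4, 5, 6}.
Its 2×3 block (box 3) already contains {1, 2, 4, 5, 6}.
The only value from 1–6 not eliminated is 3, so R4C1 = 3.

3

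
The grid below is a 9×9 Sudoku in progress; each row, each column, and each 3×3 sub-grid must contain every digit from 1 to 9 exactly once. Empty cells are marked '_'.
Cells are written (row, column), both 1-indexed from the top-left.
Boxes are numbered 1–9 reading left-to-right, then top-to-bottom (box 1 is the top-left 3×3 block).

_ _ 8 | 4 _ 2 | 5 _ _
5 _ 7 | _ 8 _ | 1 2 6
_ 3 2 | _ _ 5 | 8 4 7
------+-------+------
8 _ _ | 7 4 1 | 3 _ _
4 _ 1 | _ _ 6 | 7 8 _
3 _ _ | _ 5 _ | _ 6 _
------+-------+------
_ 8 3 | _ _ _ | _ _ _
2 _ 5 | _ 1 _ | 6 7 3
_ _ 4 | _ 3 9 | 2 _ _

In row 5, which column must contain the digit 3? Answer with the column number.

4

Consider where 3 can go in row 5.
(5,2) is out (column 2 already has a 3).
(5,5) is out (column 5 already has a 3).
(5,9) is out (column 9 already has a 3).
So the only cell in row 5 that can hold 3 is (5,4).
That is column 4.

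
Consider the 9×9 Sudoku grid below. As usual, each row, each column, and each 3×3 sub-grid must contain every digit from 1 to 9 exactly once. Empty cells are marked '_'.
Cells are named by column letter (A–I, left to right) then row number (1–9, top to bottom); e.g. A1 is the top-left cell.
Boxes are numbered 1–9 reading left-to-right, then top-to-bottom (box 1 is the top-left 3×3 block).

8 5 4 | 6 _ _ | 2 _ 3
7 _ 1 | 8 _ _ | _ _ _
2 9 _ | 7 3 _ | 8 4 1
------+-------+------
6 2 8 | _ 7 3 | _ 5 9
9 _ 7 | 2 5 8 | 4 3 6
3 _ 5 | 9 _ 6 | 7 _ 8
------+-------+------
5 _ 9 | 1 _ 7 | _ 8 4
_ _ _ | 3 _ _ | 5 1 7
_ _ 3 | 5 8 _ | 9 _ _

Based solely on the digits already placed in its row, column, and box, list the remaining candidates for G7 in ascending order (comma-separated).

3,6

Row 7 already contains {1, 4, 5, 7, 8, 9}.
Column G already contains {2, 4, 5, 7, 8, 9}.
Its 3×3 block (box 9) already contains {1, 4, 5, 7, 8, 9}.
Removing those from 1–9 leaves {3, 6} as the candidates for G7.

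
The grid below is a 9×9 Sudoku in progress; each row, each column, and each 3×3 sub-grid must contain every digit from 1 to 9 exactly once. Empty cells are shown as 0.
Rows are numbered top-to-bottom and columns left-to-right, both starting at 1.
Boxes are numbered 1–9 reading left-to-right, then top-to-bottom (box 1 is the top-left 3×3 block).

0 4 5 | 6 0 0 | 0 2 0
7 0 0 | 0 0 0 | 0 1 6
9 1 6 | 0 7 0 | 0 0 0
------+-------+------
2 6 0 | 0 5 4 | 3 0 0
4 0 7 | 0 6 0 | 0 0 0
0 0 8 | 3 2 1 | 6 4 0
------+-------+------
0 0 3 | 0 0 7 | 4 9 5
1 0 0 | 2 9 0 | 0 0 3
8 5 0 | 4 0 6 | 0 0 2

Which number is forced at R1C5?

1

Cell R1C5 itself could take any of {1, 3, 8} by direct elimination.
Consider where 1 can go in box 2.
R1C6 is out (column 6 already has a 1). R2C4 is out (row 2 already has a 1). R2C5 is out (row 2 already has a 1). R2C6 is out (row 2 already has a 1). The remaining empty cells in box 2 are similarly blocked.
So the only cell in box 2 that can hold 1 is R1C5.
Therefore R1C5 = 1.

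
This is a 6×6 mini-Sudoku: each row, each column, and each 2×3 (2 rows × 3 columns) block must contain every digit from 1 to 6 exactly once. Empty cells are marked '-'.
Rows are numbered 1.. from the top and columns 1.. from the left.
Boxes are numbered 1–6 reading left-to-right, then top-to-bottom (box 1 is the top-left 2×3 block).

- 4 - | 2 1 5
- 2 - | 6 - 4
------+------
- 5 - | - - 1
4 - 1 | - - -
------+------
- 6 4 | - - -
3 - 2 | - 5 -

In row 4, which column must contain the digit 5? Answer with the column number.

4

Consider where 5 can go in row 4.
row 4, column 2 is out (column 2 already has a 5).
row 4, column 5 is out (column 5 already has a 5).
row 4, column 6 is out (column 6 already has a 5).
So the only cell in row 4 that can hold 5 is row 4, column 4.
That is column 4.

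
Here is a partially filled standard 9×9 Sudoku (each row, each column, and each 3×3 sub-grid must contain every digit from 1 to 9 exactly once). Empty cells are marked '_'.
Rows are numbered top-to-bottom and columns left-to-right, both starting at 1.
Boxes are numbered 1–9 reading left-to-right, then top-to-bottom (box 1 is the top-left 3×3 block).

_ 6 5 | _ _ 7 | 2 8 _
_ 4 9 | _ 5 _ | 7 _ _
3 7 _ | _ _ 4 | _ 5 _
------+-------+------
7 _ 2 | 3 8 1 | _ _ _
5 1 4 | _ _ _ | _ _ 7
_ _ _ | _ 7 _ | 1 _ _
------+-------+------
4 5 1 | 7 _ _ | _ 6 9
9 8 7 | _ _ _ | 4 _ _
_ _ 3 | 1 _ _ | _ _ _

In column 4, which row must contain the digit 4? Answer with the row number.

6

Consider where 4 can go in column 4.
r1c4 is out (box 2 already has a 4).
r2c4 is out (row 2 already has a 4).
r3c4 is out (row 3 already has a 4).
r5c4 is out (row 5 already has a 4).
r8c4 is out (row 8 already has a 4).
So the only cell in column 4 that can hold 4 is r6c4.
That is row 6.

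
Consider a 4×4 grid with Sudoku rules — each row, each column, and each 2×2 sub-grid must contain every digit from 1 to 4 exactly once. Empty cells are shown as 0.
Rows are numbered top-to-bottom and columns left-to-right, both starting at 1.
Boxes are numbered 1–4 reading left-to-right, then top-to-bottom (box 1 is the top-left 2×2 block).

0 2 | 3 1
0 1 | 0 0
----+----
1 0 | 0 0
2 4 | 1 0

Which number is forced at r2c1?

3

Cell r2c1 itself could take any of {3, 4} by direct elimination.
Consider where 3 can go in box 1.
r1c1 is out (row 1 already has a 3).
So the only cell in box 1 that can hold 3 is r2c1.
Therefore r2c1 = 3.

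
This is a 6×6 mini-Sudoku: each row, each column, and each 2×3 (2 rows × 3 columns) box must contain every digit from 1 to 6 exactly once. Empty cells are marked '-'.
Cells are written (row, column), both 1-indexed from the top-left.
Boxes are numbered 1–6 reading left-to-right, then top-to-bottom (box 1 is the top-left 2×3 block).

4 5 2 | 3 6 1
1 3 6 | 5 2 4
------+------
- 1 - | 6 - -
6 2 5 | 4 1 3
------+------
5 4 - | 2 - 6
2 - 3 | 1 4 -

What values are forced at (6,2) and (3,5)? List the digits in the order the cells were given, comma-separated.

6,5

For (6,2):
  Row 6 already contains {1, 2, 3, 4}.
  Column 2 already contains {1, 2, 3, 4, 5}.
  Its 2×3 block (box 5) already contains {2, 3, 4, 5}.
  The only value from 1–6 not eliminated is 6, so (6,2) = 6.
For (3,5):
  Row 3 already contains {1, 6}.
  Column 5 already contains {1, 2, 4, 6}.
  Its 2×3 block (box 4) already contains {1, 3, 4, 6}.
  The only value from 1–6 not eliminated is 5, so (3,5) = 5.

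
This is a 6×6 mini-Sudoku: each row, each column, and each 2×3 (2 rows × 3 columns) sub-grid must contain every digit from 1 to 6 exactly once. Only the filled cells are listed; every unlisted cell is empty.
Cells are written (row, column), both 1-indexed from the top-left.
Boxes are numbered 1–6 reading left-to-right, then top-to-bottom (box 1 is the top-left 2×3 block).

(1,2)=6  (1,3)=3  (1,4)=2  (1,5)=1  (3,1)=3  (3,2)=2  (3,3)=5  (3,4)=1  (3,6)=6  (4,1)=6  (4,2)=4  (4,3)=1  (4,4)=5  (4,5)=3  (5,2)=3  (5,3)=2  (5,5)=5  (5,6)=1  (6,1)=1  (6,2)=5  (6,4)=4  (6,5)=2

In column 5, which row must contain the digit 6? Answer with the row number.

Consider where 6 can go in column 5.
(3,5) is out (row 3 already has a 6).
So the only cell in column 5 that can hold 6 is (2,5).
That is row 2.

2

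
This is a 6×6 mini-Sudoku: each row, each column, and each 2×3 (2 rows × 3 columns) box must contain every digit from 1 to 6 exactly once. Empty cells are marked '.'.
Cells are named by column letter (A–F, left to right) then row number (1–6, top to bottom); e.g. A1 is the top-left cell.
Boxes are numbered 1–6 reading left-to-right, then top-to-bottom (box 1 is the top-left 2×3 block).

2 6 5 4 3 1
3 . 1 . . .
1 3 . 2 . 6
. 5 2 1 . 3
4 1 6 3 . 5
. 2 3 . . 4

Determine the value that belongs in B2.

4

Row 2 already contains {1, 3}.
Column B already contains {1, 2, 3, 5, 6}.
Its 2×3 block (box 1) already contains {1, 2, 3, 5, 6}.
The only value from 1–6 not eliminated is 4, so B2 = 4.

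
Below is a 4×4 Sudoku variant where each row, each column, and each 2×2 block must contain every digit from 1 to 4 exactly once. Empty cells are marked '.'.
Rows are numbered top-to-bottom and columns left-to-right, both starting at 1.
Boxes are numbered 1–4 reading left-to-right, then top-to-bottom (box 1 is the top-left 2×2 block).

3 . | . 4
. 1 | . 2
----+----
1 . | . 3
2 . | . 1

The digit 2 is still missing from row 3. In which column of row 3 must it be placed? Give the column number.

3

Consider where 2 can go in row 3.
r3c2 is out (box 3 already has a 2).
So the only cell in row 3 that can hold 2 is r3c3.
That is column 3.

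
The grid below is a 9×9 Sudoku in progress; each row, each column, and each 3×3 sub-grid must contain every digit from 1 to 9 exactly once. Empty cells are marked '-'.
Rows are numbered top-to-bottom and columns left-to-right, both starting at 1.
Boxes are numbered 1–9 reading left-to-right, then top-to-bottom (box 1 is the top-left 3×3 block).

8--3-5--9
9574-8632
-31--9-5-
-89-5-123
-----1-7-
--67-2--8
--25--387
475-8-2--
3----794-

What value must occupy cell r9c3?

8

Row 9 already contains {3, 4, 7, 9}.
Column 3 already contains {1, 2, 5, 6, 7, 9}.
Its 3×3 block (box 7) already contains {2, 3, 4, 5, 7}.
The only value from 1–9 not eliminated is 8, so r9c3 = 8.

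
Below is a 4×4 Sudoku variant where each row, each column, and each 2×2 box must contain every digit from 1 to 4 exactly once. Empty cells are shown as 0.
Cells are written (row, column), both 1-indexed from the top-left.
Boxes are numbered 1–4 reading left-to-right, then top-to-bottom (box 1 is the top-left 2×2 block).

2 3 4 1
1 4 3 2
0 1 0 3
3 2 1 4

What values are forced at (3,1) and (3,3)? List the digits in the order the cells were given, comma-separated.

4,2

For (3,1):
  Row 3 already contains {1, 3}.
  Column 1 already contains {1, 2, 3}.
  Its 2×2 block (box 3) already contains {1, 2, 3}.
  The only value from 1–4 not eliminated is 4, so (3,1) = 4.
For (3,3):
  Row 3 already contains {1, 3}.
  Column 3 already contains {1, 3, 4}.
  Its 2×2 block (box 4) already contains {1, 3, 4}.
  The only value from 1–4 not eliminated is 2, so (3,3) = 2.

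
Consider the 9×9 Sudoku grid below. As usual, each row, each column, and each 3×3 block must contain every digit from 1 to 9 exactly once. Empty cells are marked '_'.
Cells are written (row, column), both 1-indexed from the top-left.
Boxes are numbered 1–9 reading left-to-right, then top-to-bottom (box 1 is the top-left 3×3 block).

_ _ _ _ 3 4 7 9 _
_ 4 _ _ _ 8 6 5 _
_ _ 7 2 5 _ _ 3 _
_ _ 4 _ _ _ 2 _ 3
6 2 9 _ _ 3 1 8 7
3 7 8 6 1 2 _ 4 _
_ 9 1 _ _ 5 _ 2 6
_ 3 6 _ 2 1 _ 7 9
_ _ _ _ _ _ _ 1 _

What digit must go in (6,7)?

Cell (6,7) itself could take any of {5, 9} by direct elimination.
Consider where 9 can go in column 7.
(3,7) is out (box 3 already has a 9).
(7,7) is out (row 7 already has a 9).
(8,7) is out (row 8 already has a 9).
(9,7) is out (box 9 already has a 9).
So the only cell in column 7 that can hold 9 is (6,7).
Therefore (6,7) = 9.

9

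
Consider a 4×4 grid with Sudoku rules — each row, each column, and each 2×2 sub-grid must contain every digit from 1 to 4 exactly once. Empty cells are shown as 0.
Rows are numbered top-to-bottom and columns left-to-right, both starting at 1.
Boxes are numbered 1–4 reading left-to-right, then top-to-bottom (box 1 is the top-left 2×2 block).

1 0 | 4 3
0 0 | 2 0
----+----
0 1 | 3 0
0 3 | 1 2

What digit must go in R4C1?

Row 4 already contains {1, 2, 3}.
Column 1 already contains {1}.
Its 2×2 block (box 3) already contains {1, 3}.
The only value from 1–4 not eliminated is 4, so R4C1 = 4.

4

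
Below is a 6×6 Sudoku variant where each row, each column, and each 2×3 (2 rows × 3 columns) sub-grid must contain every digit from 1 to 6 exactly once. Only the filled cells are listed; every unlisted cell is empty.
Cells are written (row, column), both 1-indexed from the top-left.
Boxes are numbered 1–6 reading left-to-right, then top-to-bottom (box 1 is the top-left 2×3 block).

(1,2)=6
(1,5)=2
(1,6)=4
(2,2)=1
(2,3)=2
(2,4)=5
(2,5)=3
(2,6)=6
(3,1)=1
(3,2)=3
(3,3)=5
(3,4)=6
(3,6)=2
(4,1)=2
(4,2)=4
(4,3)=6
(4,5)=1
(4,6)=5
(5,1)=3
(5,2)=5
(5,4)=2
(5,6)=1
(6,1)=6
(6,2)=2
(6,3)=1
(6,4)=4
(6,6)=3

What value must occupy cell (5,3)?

4

Row 5 already contains {1, 2, 3, 5}.
Column 3 already contains {1, 2, 5, 6}.
Its 2×3 block (box 5) already contains {1, 2, 3, 5, 6}.
The only value from 1–6 not eliminated is 4, so (5,3) = 4.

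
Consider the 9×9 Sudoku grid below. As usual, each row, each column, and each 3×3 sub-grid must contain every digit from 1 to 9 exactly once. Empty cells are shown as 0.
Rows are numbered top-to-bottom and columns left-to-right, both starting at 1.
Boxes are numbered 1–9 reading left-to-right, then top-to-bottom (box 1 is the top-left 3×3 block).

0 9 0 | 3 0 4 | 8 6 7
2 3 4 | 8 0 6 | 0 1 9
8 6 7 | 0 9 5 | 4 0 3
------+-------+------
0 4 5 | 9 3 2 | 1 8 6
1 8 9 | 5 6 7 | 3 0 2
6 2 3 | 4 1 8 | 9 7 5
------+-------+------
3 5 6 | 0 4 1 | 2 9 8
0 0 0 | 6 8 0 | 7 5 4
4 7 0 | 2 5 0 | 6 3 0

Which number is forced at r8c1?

9

Row 8 already contains {4, 5, 6, 7, 8}.
Column 1 already contains {1, 2, 3, 4, 6, 8}.
Its 3×3 block (box 7) already contains {3, 4, 5, 6, 7}.
The only value from 1–9 not eliminated is 9, so r8c1 = 9.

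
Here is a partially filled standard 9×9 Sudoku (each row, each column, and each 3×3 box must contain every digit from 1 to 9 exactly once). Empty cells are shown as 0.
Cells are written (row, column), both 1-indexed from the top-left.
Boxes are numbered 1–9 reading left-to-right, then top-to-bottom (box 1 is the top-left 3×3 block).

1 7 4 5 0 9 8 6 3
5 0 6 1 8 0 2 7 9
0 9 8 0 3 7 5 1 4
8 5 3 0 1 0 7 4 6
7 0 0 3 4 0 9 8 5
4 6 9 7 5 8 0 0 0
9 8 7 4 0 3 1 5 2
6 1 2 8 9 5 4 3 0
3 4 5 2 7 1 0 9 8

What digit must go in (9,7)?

Row 9 already contains {1, 2, 3, 4, 5, 7, 8, 9}.
Column 7 already contains {1, 2, 4, 5, 7, 8, 9}.
Its 3×3 block (box 9) already contains {1, 2, 3, 4, 5, 8, 9}.
The only value from 1–9 not eliminated is 6, so (9,7) = 6.

6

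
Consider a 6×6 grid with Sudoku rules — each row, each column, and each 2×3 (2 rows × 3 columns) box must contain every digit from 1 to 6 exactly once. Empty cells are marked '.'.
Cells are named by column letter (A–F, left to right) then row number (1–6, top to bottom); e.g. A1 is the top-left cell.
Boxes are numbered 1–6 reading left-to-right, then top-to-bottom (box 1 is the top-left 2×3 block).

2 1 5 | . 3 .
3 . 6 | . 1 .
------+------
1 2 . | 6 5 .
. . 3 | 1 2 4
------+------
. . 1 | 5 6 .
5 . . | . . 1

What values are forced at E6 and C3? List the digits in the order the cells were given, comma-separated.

For E6:
  Row 6 already contains {1, 5}.
  Column E already contains {1, 2, 3, 5, 6}.
  Its 2×3 block (box 6) already contains {1, 5, 6}.
  The only value from 1–6 not eliminated is 4, so E6 = 4.
For C3:
  Row 3 already contains {1, 2, 5, 6}.
  Column C already contains {1, 3, 5, 6}.
  Its 2×3 block (box 3) already contains {1, 2, 3}.
  The only value from 1–6 not eliminated is 4, so C3 = 4.

4,4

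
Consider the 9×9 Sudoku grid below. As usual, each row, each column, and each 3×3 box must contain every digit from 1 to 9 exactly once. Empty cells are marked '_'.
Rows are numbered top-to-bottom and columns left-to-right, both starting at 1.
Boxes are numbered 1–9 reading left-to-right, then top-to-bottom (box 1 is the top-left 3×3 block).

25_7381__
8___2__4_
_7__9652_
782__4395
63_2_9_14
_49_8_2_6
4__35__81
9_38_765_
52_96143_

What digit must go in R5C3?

5

Row 5 already contains {1, 2, 3, 4, 6, 9}.
Column 3 already contains {2, 3, 9}.
Its 3×3 block (box 4) already contains {2, 3, 4, 6, 7, 8, 9}.
The only value from 1–9 not eliminated is 5, so R5C3 = 5.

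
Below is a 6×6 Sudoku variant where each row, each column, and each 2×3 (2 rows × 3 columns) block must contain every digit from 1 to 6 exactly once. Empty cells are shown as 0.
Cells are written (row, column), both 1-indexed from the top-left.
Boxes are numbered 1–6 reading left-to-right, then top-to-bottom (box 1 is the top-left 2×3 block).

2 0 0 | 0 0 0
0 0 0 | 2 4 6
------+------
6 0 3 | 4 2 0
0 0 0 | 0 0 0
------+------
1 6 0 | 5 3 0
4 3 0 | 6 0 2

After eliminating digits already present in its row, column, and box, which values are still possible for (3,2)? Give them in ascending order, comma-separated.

1,5

Row 3 already contains {2, 3, 4, 6}.
Column 2 already contains {3, 6}.
Its 2×3 block (box 3) already contains {3, 6}.
Removing those from 1–6 leaves {1, 5} as the candidates for (3,2).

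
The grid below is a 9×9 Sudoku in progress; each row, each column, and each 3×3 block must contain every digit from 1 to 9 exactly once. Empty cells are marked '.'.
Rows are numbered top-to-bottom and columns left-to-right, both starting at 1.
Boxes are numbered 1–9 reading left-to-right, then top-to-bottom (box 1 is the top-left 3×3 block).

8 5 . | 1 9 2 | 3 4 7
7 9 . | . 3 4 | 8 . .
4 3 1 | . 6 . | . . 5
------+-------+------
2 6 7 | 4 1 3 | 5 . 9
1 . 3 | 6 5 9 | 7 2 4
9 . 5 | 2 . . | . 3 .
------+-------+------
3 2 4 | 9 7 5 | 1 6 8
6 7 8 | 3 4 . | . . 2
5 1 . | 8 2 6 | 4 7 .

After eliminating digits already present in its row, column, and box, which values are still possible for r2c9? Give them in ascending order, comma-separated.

Row 2 already contains {3, 4, 7, 8, 9}.
Column 9 already contains {2, 4, 5, 7, 8, 9}.
Its 3×3 block (box 3) already contains {3, 4, 5, 7, 8}.
Removing those from 1–9 leaves {1, 6} as the candidates for r2c9.

1,6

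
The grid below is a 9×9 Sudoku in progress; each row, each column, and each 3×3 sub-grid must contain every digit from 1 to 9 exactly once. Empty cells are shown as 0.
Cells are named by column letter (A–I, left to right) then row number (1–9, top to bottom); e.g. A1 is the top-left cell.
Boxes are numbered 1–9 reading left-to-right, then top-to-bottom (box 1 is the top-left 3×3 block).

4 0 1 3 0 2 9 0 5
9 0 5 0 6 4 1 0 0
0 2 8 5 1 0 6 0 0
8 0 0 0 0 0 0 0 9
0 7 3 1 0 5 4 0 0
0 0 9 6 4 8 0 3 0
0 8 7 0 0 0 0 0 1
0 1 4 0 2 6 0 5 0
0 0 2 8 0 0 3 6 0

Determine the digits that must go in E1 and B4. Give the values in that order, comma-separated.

For E1:
  Consider where 8 can go in column E.
  E4 is out (row 4 already has a 8).
  E5 is out (box 5 already has a 8).
  E7 is out (row 7 already has a 8).
  E9 is out (row 9 already has a 8).
  So the only cell in column E that can hold 8 is E1.
  So E1 = 8.
For B4:
  Consider where 4 can go in box 4.
  C4 is out (column C already has a 4).
  A5 is out (row 5 already has a 4).
  A6 is out (row 6 already has a 4).
  B6 is out (row 6 already has a 4).
  So the only cell in box 4 that can hold 4 is B4.
  So B4 = 4.

8,4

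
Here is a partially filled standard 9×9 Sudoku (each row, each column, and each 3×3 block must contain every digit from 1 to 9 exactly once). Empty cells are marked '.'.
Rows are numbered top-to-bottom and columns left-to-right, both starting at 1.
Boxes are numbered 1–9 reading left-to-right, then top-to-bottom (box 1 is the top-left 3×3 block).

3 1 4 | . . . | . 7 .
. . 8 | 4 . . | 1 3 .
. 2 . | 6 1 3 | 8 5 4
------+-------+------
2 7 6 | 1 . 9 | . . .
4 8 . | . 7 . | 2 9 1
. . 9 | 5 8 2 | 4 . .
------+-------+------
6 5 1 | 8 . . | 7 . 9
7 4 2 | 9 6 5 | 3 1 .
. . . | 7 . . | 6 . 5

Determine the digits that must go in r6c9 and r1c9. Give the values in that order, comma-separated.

7,6

For r6c9:
  Consider where 7 can go in box 6.
  r4c7 is out (row 4 already has a 7).
  r4c8 is out (row 4 already has a 7).
  r4c9 is out (row 4 already has a 7).
  r6c8 is out (column 8 already has a 7).
  So the only cell in box 6 that can hold 7 is r6c9.
  So r6c9 = 7.
For r1c9:
  Consider where 6 can go in row 1.
  r1c4 is out (column 4 already has a 6).
  r1c5 is out (column 5 already has a 6).
  r1c6 is out (box 2 already has a 6).
  r1c7 is out (column 7 already has a 6).
  So the only cell in row 1 that can hold 6 is r1c9.
  So r1c9 = 6.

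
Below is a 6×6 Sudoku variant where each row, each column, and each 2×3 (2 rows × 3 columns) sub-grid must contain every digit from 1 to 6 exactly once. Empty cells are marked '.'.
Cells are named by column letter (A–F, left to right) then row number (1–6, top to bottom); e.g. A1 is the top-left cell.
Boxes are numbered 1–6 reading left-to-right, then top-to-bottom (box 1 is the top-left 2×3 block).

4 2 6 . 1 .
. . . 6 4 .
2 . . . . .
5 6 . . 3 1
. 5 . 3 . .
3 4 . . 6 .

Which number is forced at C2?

Cell C2 itself could take any of {1, 3, 5} by direct elimination.
Consider where 5 can go in box 1.
A2 is out (column A already has a 5).
B2 is out (column B already has a 5).
So the only cell in box 1 that can hold 5 is C2.
Therefore C2 = 5.

5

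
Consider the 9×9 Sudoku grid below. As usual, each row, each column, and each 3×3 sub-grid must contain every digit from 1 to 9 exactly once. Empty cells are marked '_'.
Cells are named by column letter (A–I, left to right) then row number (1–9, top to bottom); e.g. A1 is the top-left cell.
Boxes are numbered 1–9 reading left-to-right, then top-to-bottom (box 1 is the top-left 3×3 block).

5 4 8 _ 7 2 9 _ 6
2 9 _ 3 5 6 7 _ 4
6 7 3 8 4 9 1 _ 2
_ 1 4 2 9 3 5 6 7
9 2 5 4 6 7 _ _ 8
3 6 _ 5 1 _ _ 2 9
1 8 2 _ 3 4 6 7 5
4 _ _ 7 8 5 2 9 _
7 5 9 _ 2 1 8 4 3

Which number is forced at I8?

1

Row 8 already contains {2, 4, 5, 7, 8, 9}.
Column I already contains {2, 3, 4, 5, 6, 7, 8, 9}.
Its 3×3 block (box 9) already contains {2, 3, 4, 5, 6, 7, 8, 9}.
The only value from 1–9 not eliminated is 1, so I8 = 1.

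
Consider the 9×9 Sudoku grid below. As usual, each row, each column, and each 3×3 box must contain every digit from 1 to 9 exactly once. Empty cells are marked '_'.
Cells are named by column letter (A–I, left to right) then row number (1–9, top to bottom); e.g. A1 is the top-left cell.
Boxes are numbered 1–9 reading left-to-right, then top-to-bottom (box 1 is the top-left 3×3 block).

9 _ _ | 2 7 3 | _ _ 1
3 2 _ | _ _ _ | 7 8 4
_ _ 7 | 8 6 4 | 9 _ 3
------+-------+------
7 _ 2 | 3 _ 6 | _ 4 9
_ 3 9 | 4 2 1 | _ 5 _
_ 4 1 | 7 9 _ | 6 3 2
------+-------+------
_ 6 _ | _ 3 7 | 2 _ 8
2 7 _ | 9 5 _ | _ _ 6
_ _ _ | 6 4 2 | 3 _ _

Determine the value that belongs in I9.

5

Cell I9 itself could take any of {5, 7} by direct elimination.
Consider where 5 can go in box 9.
H7 is out (column H already has a 5).
G8 is out (row 8 already has a 5).
H8 is out (row 8 already has a 5).
H9 is out (column H already has a 5).
So the only cell in box 9 that can hold 5 is I9.
Therefore I9 = 5.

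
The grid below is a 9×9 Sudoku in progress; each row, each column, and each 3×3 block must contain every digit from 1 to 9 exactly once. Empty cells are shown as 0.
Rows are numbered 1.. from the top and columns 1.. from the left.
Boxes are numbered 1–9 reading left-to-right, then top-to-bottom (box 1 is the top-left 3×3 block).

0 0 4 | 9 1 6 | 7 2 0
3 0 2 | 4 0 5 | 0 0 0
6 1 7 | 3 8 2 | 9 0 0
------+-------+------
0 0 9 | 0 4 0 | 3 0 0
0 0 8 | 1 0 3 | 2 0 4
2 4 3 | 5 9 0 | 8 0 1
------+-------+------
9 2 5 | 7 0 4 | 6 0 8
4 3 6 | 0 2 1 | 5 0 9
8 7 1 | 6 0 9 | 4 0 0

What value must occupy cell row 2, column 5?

7

Row 2 already contains {2, 3, 4, 5}.
Column 5 already contains {1, 2, 4, 8, 9}.
Its 3×3 block (box 2) already contains {1, 2, 3, 4, 5, 6, 8, 9}.
The only value from 1–9 not eliminated is 7, so row 2, column 5 = 7.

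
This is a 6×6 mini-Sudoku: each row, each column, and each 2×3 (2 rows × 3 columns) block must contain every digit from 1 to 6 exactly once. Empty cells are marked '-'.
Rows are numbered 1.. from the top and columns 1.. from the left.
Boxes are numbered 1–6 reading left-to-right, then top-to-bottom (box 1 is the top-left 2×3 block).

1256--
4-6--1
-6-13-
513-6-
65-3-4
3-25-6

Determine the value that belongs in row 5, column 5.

2

Cell row 5, column 5 itself could take any of {1, 2} by direct elimination.
Consider where 2 can go in row 5.
row 5, column 3 is out (column 3 already has a 2).
So the only cell in row 5 that can hold 2 is row 5, column 5.
Therefore row 5, column 5 = 2.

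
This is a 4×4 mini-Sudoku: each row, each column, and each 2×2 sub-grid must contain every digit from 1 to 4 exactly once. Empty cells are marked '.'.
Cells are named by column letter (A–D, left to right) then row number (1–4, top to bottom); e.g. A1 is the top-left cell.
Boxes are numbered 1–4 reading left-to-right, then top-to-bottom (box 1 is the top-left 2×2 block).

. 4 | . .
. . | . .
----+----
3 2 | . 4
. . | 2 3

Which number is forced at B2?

Cell B2 itself could take any of {1, 3} by direct elimination.
Consider where 3 can go in column B.
B4 is out (row 4 already has a 3).
So the only cell in column B that can hold 3 is B2.
Therefore B2 = 3.

3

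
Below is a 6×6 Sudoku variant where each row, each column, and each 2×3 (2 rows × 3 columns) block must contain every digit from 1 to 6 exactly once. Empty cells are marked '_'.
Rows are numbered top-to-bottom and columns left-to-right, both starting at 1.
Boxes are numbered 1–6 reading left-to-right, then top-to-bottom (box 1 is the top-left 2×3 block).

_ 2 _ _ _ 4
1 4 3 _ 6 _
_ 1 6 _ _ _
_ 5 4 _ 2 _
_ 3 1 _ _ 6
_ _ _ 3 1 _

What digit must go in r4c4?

Cell r4c4 itself could take any of {1, 6} by direct elimination.
Consider where 6 can go in column 4.
r1c4 is out (box 2 already has a 6).
r2c4 is out (row 2 already has a 6).
r3c4 is out (row 3 already has a 6).
r5c4 is out (row 5 already has a 6).
So the only cell in column 4 that can hold 6 is r4c4.
Therefore r4c4 = 6.

6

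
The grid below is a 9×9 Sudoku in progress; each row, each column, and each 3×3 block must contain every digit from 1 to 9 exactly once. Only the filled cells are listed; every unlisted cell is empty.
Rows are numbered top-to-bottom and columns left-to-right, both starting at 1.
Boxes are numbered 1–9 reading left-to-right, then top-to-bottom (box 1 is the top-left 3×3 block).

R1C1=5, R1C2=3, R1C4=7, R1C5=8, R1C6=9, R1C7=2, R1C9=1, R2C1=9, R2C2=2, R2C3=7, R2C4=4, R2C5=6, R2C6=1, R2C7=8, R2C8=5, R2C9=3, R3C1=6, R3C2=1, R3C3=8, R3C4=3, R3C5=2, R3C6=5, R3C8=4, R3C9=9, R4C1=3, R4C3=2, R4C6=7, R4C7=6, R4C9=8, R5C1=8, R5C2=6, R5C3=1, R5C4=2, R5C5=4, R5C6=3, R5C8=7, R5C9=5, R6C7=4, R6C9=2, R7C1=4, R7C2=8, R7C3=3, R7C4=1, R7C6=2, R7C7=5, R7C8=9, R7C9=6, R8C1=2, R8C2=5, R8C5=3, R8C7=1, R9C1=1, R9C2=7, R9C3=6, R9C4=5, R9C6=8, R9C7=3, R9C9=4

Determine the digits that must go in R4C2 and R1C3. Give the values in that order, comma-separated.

For R4C2:
  Consider where 4 can go in box 4.
  R6C1 is out (row 6 already has a 4).
  R6C2 is out (row 6 already has a 4).
  R6C3 is out (row 6 already has a 4).
  So the only cell in box 4 that can hold 4 is R4C2.
  So R4C2 = 4.
For R1C3:
  Row 1 already contains {1, 2, 3, 5, 7, 8, 9}.
  Column 3 already contains {1, 2, 3, 6, 7, 8}.
  Its 3×3 block (box 1) already contains {1, 2, 3, 5, 6, 7, 8, 9}.
  The only value from 1–9 not eliminated is 4, so R1C3 = 4.

4,4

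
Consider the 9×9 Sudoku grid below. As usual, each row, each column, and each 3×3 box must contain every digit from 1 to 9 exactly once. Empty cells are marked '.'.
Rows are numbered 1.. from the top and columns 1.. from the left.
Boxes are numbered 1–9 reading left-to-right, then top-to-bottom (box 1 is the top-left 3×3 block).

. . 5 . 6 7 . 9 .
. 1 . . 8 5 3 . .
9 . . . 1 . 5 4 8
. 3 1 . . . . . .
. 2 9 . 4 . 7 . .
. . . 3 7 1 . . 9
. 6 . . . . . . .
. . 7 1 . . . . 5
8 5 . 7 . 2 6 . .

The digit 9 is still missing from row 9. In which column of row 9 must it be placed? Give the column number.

Consider where 9 can go in row 9.
row 9, column 3 is out (column 3 already has a 9).
row 9, column 8 is out (column 8 already has a 9).
row 9, column 9 is out (column 9 already has a 9).
So the only cell in row 9 that can hold 9 is row 9, column 5.
That is column 5.

5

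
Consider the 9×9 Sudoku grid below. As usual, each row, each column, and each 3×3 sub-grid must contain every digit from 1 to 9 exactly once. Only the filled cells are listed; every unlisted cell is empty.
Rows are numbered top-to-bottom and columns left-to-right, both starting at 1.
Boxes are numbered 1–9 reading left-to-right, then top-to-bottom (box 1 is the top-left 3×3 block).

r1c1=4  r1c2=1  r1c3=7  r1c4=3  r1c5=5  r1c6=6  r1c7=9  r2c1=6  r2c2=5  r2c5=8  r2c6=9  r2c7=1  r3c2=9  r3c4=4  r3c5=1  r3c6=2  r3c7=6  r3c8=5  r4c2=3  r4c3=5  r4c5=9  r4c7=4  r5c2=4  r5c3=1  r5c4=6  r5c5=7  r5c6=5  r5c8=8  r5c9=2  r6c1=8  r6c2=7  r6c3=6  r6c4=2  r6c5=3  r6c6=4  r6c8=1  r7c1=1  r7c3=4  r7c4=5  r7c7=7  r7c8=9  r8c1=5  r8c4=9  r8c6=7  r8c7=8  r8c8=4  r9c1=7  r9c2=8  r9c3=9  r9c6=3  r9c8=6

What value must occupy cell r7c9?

3

Row 7 already contains {1, 4, 5, 7, 9}.
Column 9 already contains {2}.
Its 3×3 block (box 9) already contains {4, 6, 7, 8, 9}.
The only value from 1–9 not eliminated is 3, so r7c9 = 3.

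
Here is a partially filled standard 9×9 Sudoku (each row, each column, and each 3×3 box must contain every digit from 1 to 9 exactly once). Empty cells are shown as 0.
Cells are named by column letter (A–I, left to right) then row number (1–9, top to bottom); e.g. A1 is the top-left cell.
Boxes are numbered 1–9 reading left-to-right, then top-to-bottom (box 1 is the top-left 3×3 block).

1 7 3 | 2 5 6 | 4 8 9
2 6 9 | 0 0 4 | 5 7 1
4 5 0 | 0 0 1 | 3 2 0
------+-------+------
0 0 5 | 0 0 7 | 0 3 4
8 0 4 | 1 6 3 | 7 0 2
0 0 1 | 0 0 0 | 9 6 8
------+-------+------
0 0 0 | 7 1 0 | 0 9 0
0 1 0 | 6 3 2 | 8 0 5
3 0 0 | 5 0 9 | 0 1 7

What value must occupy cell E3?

7

Cell E3 itself could take any of {7, 8, 9} by direct elimination.
Consider where 7 can go in box 2.
D2 is out (row 2 already has a 7).
E2 is out (row 2 already has a 7).
D3 is out (column D already has a 7).
So the only cell in box 2 that can hold 7 is E3.
Therefore E3 = 7.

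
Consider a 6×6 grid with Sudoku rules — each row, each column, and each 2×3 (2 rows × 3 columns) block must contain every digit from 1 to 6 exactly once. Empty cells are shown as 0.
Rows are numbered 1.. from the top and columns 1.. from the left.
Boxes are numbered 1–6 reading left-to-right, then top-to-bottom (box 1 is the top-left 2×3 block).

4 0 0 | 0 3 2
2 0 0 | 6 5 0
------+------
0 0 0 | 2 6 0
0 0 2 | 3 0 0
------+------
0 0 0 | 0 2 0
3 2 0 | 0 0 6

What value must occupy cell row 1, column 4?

1

Row 1 already contains {2, 3, 4}.
Column 4 already contains {2, 3, 6}.
Its 2×3 block (box 2) already contains {2, 3, 5, 6}.
The only value from 1–6 not eliminated is 1, so row 1, column 4 = 1.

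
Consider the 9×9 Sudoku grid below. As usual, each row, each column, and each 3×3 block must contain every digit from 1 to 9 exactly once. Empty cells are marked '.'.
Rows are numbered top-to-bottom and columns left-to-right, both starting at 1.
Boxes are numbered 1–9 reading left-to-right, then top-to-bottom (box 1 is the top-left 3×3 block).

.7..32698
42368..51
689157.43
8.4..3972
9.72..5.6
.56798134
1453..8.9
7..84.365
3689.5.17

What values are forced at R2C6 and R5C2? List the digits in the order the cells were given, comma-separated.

9,3

For R2C6:
  Row 2 already contains {1, 2, 3, 4, 5, 6, 8}.
  Column 6 already contains {2, 3, 5, 7, 8}.
  Its 3×3 block (box 2) already contains {1, 2, 3, 5, 6, 7, 8}.
  The only value from 1–9 not eliminated is 9, so R2C6 = 9.
For R5C2:
  Consider where 3 can go in column 2.
  R4C2 is out (row 4 already has a 3).
  R8C2 is out (row 8 already has a 3).
  So the only cell in column 2 that can hold 3 is R5C2.
  So R5C2 = 3.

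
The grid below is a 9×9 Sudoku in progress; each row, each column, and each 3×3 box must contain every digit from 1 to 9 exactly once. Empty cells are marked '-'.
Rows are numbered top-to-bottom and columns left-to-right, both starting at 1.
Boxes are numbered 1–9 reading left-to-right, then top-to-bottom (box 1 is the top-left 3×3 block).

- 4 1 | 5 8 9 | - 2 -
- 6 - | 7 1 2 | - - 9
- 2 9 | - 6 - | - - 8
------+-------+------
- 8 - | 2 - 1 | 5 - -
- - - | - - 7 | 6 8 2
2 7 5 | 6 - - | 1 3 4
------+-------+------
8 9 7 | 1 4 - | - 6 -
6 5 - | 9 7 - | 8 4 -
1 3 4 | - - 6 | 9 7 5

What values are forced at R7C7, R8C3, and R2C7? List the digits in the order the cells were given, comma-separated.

For R7C7:
  Consider where 2 can go in column 7.
  R1C7 is out (row 1 already has a 2).
  R2C7 is out (row 2 already has a 2).
  R3C7 is out (row 3 already has a 2).
  So the only cell in column 7 that can hold 2 is R7C7.
  So R7C7 = 2.
For R8C3:
  Row 8 already contains {4, 5, 6, 7, 8, 9}.
  Column 3 already contains {1, 4, 5, 7, 9}.
  Its 3×3 block (box 7) already contains {1, 3, 4, 5, 6, 7, 8, 9}.
  The only value from 1–9 not eliminated is 2, so R8C3 = 2.
For R2C7:
  Consider where 4 can go in row 2.
  R2C1 is out (box 1 already has a 4).
  R2C3 is out (column 3 already has a 4).
  R2C8 is out (column 8 already has a 4).
  So the only cell in row 2 that can hold 4 is R2C7.
  So R2C7 = 4.

2,2,4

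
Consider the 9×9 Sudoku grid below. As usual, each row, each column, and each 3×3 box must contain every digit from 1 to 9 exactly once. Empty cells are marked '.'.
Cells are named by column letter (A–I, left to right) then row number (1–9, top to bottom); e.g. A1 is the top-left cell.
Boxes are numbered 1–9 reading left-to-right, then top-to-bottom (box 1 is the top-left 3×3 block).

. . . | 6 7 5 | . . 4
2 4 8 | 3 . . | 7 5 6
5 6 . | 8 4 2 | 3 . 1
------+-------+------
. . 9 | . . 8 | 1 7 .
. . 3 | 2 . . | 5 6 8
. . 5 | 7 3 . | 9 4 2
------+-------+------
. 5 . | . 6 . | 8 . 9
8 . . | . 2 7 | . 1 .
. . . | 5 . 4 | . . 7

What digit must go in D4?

4

Row 4 already contains {1, 7, 8, 9}.
Column D already contains {2, 3, 5, 6, 7, 8}.
Its 3×3 block (box 5) already contains {2, 3, 7, 8}.
The only value from 1–9 not eliminated is 4, so D4 = 4.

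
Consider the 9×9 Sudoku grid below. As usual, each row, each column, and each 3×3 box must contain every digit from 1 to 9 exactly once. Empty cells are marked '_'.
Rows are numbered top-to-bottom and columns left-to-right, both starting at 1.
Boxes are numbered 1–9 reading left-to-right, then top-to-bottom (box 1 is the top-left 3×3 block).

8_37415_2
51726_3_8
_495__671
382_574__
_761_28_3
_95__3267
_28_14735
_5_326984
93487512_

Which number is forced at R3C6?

Row 3 already contains {1, 4, 5, 6, 7, 9}.
Column 6 already contains {1, 2, 3, 4, 5, 6, 7}.
Its 3×3 block (box 2) already contains {1, 2, 4, 5, 6, 7}.
The only value from 1–9 not eliminated is 8, so R3C6 = 8.

8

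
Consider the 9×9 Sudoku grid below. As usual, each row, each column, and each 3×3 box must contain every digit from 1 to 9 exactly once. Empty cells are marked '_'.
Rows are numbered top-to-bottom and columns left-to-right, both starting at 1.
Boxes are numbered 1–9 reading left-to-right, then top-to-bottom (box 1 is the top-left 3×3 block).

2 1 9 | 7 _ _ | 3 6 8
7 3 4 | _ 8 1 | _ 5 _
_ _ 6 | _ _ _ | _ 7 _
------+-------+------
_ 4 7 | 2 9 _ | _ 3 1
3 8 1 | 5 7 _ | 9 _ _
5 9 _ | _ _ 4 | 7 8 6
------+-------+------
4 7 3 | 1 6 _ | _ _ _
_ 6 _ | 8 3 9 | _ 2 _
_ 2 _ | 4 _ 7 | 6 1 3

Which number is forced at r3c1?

8

Row 3 already contains {6, 7}.
Column 1 already contains {2, 3, 4, 5, 7}.
Its 3×3 block (box 1) already contains {1, 2, 3, 4, 6, 7, 9}.
The only value from 1–9 not eliminated is 8, so r3c1 = 8.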